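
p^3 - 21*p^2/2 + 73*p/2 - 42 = (p - 4)*(p - 7/2)*(p - 3)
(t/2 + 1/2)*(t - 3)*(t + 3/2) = t^3/2 - t^2/4 - 3*t - 9/4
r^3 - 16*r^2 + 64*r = r*(r - 8)^2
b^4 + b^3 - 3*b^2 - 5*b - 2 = (b - 2)*(b + 1)^3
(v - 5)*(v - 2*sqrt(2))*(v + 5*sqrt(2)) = v^3 - 5*v^2 + 3*sqrt(2)*v^2 - 15*sqrt(2)*v - 20*v + 100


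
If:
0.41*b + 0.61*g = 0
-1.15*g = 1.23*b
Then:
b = 0.00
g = 0.00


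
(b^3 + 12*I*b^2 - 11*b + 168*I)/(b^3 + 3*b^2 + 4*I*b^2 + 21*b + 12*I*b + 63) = (b + 8*I)/(b + 3)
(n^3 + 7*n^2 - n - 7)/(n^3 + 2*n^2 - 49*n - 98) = (n^2 - 1)/(n^2 - 5*n - 14)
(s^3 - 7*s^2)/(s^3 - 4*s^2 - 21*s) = s/(s + 3)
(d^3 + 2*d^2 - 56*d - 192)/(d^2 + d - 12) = (d^2 - 2*d - 48)/(d - 3)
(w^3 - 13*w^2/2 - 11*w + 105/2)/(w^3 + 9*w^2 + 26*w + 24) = (2*w^2 - 19*w + 35)/(2*(w^2 + 6*w + 8))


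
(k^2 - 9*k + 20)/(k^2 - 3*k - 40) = (-k^2 + 9*k - 20)/(-k^2 + 3*k + 40)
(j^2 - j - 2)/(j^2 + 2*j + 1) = (j - 2)/(j + 1)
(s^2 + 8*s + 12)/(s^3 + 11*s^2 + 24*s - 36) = (s + 2)/(s^2 + 5*s - 6)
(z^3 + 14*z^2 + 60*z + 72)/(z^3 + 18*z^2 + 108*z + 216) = (z + 2)/(z + 6)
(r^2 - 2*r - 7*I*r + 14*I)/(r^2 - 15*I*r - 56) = (r - 2)/(r - 8*I)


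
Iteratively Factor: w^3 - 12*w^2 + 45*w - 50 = (w - 2)*(w^2 - 10*w + 25) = (w - 5)*(w - 2)*(w - 5)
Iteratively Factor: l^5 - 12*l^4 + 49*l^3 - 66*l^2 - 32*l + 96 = (l + 1)*(l^4 - 13*l^3 + 62*l^2 - 128*l + 96) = (l - 2)*(l + 1)*(l^3 - 11*l^2 + 40*l - 48) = (l - 4)*(l - 2)*(l + 1)*(l^2 - 7*l + 12) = (l - 4)*(l - 3)*(l - 2)*(l + 1)*(l - 4)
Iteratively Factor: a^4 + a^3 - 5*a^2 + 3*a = (a + 3)*(a^3 - 2*a^2 + a) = a*(a + 3)*(a^2 - 2*a + 1) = a*(a - 1)*(a + 3)*(a - 1)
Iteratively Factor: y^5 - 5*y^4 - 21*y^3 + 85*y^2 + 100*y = (y)*(y^4 - 5*y^3 - 21*y^2 + 85*y + 100) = y*(y + 1)*(y^3 - 6*y^2 - 15*y + 100) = y*(y + 1)*(y + 4)*(y^2 - 10*y + 25) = y*(y - 5)*(y + 1)*(y + 4)*(y - 5)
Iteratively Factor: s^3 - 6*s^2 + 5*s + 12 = (s - 3)*(s^2 - 3*s - 4) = (s - 4)*(s - 3)*(s + 1)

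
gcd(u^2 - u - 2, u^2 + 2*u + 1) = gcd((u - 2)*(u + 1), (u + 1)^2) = u + 1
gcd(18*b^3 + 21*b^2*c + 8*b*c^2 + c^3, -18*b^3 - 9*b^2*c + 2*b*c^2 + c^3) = 6*b^2 + 5*b*c + c^2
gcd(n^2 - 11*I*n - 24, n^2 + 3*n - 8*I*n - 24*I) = n - 8*I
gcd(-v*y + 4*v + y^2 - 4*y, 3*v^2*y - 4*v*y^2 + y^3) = -v + y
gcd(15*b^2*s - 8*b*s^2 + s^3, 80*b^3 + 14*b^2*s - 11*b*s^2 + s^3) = -5*b + s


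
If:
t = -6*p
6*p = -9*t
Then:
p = 0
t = 0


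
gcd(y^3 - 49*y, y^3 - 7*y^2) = y^2 - 7*y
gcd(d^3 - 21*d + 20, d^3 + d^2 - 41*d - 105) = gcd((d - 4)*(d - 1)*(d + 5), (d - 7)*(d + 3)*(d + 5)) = d + 5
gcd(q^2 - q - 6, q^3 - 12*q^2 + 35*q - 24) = q - 3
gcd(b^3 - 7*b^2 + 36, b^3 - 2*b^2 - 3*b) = b - 3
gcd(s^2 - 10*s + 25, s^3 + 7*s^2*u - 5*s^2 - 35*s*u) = s - 5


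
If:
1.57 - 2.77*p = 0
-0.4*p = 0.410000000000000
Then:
No Solution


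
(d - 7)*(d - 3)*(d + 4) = d^3 - 6*d^2 - 19*d + 84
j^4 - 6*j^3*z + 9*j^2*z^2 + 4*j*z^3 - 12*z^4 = (j - 3*z)*(j - 2*z)^2*(j + z)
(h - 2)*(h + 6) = h^2 + 4*h - 12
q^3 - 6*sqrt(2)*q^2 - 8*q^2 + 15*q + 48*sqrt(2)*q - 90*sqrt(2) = (q - 5)*(q - 3)*(q - 6*sqrt(2))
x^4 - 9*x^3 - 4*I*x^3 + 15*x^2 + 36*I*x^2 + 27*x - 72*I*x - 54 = (x - 6)*(x - 3)*(x - 3*I)*(x - I)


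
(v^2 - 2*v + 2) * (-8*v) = -8*v^3 + 16*v^2 - 16*v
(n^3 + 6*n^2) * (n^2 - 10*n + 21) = n^5 - 4*n^4 - 39*n^3 + 126*n^2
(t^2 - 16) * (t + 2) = t^3 + 2*t^2 - 16*t - 32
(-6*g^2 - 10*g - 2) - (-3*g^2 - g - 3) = -3*g^2 - 9*g + 1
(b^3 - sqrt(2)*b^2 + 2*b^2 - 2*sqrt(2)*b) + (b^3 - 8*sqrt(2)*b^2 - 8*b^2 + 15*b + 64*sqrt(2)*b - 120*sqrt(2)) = 2*b^3 - 9*sqrt(2)*b^2 - 6*b^2 + 15*b + 62*sqrt(2)*b - 120*sqrt(2)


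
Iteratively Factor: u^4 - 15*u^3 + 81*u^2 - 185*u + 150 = (u - 5)*(u^3 - 10*u^2 + 31*u - 30) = (u - 5)^2*(u^2 - 5*u + 6) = (u - 5)^2*(u - 3)*(u - 2)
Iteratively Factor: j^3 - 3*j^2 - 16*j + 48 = (j + 4)*(j^2 - 7*j + 12) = (j - 3)*(j + 4)*(j - 4)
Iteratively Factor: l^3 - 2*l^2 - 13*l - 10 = (l + 1)*(l^2 - 3*l - 10) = (l + 1)*(l + 2)*(l - 5)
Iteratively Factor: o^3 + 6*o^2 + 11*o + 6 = (o + 1)*(o^2 + 5*o + 6) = (o + 1)*(o + 2)*(o + 3)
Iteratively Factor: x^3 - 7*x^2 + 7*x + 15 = (x + 1)*(x^2 - 8*x + 15) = (x - 3)*(x + 1)*(x - 5)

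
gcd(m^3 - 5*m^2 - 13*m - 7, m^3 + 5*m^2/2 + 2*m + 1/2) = m^2 + 2*m + 1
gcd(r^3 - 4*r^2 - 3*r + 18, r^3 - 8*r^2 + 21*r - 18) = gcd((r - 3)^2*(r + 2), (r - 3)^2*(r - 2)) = r^2 - 6*r + 9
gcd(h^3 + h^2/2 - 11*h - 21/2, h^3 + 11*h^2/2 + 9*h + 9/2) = h^2 + 4*h + 3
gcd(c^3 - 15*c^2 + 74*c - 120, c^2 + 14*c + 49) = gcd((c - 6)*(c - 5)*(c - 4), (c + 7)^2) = 1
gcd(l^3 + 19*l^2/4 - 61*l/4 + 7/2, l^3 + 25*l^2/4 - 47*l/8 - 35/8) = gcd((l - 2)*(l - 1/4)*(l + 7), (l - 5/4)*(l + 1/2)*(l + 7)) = l + 7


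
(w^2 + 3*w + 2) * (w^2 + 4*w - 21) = w^4 + 7*w^3 - 7*w^2 - 55*w - 42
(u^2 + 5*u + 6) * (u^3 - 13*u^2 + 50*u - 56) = u^5 - 8*u^4 - 9*u^3 + 116*u^2 + 20*u - 336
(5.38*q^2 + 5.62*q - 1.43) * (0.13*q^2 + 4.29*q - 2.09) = 0.6994*q^4 + 23.8108*q^3 + 12.6797*q^2 - 17.8805*q + 2.9887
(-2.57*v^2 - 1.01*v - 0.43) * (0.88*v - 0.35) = -2.2616*v^3 + 0.0106999999999998*v^2 - 0.0249*v + 0.1505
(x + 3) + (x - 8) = 2*x - 5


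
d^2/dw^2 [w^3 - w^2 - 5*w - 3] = 6*w - 2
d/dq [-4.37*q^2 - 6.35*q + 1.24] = -8.74*q - 6.35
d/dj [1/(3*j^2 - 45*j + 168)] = (15 - 2*j)/(3*(j^2 - 15*j + 56)^2)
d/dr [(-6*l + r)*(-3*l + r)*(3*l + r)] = -9*l^2 - 12*l*r + 3*r^2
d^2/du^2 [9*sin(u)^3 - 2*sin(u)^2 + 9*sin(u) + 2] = -81*sin(u)^3 + 8*sin(u)^2 + 45*sin(u) - 4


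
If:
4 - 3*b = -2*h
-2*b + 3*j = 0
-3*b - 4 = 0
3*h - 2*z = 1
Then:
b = -4/3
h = -4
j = -8/9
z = -13/2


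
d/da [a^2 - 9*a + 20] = 2*a - 9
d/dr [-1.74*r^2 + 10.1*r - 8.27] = 10.1 - 3.48*r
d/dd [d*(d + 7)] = 2*d + 7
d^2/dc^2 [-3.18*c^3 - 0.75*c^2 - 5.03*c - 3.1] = -19.08*c - 1.5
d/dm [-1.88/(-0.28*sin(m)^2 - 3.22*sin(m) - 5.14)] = -(1.0528*sin(m) + 6.0536)*cos(m)/(0.28*sin(m)^2 + 3.22*sin(m) + 5.14)^2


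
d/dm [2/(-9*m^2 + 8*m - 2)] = 4*(9*m - 4)/(9*m^2 - 8*m + 2)^2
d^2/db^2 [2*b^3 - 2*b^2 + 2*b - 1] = 12*b - 4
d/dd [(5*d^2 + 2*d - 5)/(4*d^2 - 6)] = (-2*d^2 - 5*d - 3)/(4*d^4 - 12*d^2 + 9)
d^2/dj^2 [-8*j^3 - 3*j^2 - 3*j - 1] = -48*j - 6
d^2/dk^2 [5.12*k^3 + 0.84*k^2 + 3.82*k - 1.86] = 30.72*k + 1.68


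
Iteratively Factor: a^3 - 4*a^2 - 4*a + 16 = (a + 2)*(a^2 - 6*a + 8) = (a - 4)*(a + 2)*(a - 2)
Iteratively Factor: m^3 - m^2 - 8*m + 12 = (m - 2)*(m^2 + m - 6) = (m - 2)^2*(m + 3)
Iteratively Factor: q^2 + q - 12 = (q - 3)*(q + 4)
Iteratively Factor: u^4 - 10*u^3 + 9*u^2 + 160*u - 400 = (u - 4)*(u^3 - 6*u^2 - 15*u + 100) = (u - 5)*(u - 4)*(u^2 - u - 20) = (u - 5)^2*(u - 4)*(u + 4)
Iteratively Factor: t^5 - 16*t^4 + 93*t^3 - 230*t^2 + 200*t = (t - 2)*(t^4 - 14*t^3 + 65*t^2 - 100*t) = t*(t - 2)*(t^3 - 14*t^2 + 65*t - 100) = t*(t - 4)*(t - 2)*(t^2 - 10*t + 25) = t*(t - 5)*(t - 4)*(t - 2)*(t - 5)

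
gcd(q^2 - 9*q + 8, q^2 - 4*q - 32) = q - 8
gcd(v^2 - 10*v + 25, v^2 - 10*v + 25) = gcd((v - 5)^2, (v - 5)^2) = v^2 - 10*v + 25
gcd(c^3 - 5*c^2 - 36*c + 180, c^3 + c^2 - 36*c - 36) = c^2 - 36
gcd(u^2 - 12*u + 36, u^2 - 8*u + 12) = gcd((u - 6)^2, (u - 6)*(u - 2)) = u - 6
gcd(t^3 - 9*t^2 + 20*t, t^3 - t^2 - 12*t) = t^2 - 4*t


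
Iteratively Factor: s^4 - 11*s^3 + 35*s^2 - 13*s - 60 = (s + 1)*(s^3 - 12*s^2 + 47*s - 60) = (s - 3)*(s + 1)*(s^2 - 9*s + 20) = (s - 4)*(s - 3)*(s + 1)*(s - 5)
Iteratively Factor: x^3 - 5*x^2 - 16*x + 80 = (x - 4)*(x^2 - x - 20) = (x - 4)*(x + 4)*(x - 5)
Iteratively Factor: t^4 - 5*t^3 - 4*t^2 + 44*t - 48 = (t - 2)*(t^3 - 3*t^2 - 10*t + 24) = (t - 2)^2*(t^2 - t - 12) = (t - 2)^2*(t + 3)*(t - 4)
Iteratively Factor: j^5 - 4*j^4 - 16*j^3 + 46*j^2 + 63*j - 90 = (j + 2)*(j^4 - 6*j^3 - 4*j^2 + 54*j - 45) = (j + 2)*(j + 3)*(j^3 - 9*j^2 + 23*j - 15) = (j - 5)*(j + 2)*(j + 3)*(j^2 - 4*j + 3) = (j - 5)*(j - 1)*(j + 2)*(j + 3)*(j - 3)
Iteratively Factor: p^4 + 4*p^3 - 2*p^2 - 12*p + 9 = (p + 3)*(p^3 + p^2 - 5*p + 3) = (p + 3)^2*(p^2 - 2*p + 1) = (p - 1)*(p + 3)^2*(p - 1)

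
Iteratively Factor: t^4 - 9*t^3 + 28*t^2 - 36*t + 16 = (t - 2)*(t^3 - 7*t^2 + 14*t - 8) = (t - 2)^2*(t^2 - 5*t + 4) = (t - 2)^2*(t - 1)*(t - 4)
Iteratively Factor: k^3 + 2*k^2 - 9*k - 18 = (k - 3)*(k^2 + 5*k + 6) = (k - 3)*(k + 3)*(k + 2)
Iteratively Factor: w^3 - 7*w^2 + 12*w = (w - 3)*(w^2 - 4*w) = w*(w - 3)*(w - 4)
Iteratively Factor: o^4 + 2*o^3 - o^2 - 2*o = (o)*(o^3 + 2*o^2 - o - 2) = o*(o + 2)*(o^2 - 1) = o*(o - 1)*(o + 2)*(o + 1)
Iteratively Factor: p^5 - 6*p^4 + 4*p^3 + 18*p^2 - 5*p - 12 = (p - 3)*(p^4 - 3*p^3 - 5*p^2 + 3*p + 4) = (p - 3)*(p - 1)*(p^3 - 2*p^2 - 7*p - 4) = (p - 3)*(p - 1)*(p + 1)*(p^2 - 3*p - 4) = (p - 3)*(p - 1)*(p + 1)^2*(p - 4)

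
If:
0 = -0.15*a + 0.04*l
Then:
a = 0.266666666666667*l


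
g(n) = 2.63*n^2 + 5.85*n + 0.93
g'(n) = 5.26*n + 5.85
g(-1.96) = -0.43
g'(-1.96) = -4.46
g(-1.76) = -1.22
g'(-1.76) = -3.41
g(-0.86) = -2.16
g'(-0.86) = 1.33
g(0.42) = 3.85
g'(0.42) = 8.06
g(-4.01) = 19.76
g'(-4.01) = -15.24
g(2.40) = 30.12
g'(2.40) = 18.47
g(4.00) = 66.41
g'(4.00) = 26.89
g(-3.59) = 13.82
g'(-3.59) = -13.03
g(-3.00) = 7.05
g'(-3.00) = -9.93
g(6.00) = 130.71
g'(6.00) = 37.41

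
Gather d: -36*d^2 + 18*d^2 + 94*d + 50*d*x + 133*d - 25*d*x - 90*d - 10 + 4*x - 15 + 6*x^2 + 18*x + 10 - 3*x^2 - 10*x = -18*d^2 + d*(25*x + 137) + 3*x^2 + 12*x - 15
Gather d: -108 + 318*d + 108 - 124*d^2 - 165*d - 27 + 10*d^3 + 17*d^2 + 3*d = 10*d^3 - 107*d^2 + 156*d - 27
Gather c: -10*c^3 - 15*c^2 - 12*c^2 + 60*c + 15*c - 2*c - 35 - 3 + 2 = -10*c^3 - 27*c^2 + 73*c - 36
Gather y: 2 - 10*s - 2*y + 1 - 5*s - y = -15*s - 3*y + 3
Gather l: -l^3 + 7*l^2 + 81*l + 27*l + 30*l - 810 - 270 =-l^3 + 7*l^2 + 138*l - 1080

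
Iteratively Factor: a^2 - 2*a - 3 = (a - 3)*(a + 1)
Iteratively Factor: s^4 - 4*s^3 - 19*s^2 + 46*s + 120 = (s + 3)*(s^3 - 7*s^2 + 2*s + 40) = (s - 4)*(s + 3)*(s^2 - 3*s - 10) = (s - 5)*(s - 4)*(s + 3)*(s + 2)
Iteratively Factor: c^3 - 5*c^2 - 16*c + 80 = (c - 5)*(c^2 - 16) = (c - 5)*(c + 4)*(c - 4)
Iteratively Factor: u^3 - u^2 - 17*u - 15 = (u - 5)*(u^2 + 4*u + 3) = (u - 5)*(u + 3)*(u + 1)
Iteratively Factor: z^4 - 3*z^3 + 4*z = (z - 2)*(z^3 - z^2 - 2*z) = z*(z - 2)*(z^2 - z - 2) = z*(z - 2)^2*(z + 1)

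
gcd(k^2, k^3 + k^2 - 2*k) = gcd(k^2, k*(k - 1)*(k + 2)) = k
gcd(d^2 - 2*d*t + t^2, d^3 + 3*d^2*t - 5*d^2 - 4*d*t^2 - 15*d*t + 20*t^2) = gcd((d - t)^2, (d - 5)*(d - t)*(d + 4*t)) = -d + t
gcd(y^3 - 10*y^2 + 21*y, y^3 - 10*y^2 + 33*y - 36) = y - 3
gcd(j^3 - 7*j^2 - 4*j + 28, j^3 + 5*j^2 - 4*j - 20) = j^2 - 4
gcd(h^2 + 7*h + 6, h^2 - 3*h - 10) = 1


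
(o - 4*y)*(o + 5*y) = o^2 + o*y - 20*y^2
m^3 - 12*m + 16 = (m - 2)^2*(m + 4)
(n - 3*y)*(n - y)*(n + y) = n^3 - 3*n^2*y - n*y^2 + 3*y^3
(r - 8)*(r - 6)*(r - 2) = r^3 - 16*r^2 + 76*r - 96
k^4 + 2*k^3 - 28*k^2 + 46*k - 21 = (k - 3)*(k - 1)^2*(k + 7)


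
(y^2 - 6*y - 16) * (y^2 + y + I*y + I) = y^4 - 5*y^3 + I*y^3 - 22*y^2 - 5*I*y^2 - 16*y - 22*I*y - 16*I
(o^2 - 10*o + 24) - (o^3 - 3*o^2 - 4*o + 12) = -o^3 + 4*o^2 - 6*o + 12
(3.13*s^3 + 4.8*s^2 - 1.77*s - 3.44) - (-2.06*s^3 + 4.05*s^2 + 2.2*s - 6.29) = 5.19*s^3 + 0.75*s^2 - 3.97*s + 2.85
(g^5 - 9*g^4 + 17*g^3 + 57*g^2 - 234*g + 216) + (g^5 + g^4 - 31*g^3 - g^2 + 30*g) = 2*g^5 - 8*g^4 - 14*g^3 + 56*g^2 - 204*g + 216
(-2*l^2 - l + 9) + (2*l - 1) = -2*l^2 + l + 8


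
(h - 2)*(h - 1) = h^2 - 3*h + 2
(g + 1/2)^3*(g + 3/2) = g^4 + 3*g^3 + 3*g^2 + 5*g/4 + 3/16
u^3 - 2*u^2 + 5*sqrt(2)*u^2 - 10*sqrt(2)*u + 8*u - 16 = (u - 2)*(u + sqrt(2))*(u + 4*sqrt(2))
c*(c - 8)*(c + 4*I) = c^3 - 8*c^2 + 4*I*c^2 - 32*I*c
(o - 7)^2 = o^2 - 14*o + 49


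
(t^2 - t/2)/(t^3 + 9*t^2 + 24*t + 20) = t*(2*t - 1)/(2*(t^3 + 9*t^2 + 24*t + 20))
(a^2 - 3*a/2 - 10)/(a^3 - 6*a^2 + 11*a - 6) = (a^2 - 3*a/2 - 10)/(a^3 - 6*a^2 + 11*a - 6)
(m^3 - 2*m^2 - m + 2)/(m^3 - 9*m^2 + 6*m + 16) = (m - 1)/(m - 8)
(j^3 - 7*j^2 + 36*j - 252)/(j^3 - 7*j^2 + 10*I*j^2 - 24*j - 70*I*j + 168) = (j - 6*I)/(j + 4*I)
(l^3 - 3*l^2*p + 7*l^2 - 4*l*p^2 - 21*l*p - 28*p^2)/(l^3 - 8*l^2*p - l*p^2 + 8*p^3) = (l^2 - 4*l*p + 7*l - 28*p)/(l^2 - 9*l*p + 8*p^2)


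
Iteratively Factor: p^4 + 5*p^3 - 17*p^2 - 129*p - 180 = (p - 5)*(p^3 + 10*p^2 + 33*p + 36) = (p - 5)*(p + 4)*(p^2 + 6*p + 9) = (p - 5)*(p + 3)*(p + 4)*(p + 3)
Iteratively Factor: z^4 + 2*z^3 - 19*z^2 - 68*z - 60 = (z - 5)*(z^3 + 7*z^2 + 16*z + 12) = (z - 5)*(z + 3)*(z^2 + 4*z + 4) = (z - 5)*(z + 2)*(z + 3)*(z + 2)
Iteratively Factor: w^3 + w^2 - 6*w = (w - 2)*(w^2 + 3*w) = (w - 2)*(w + 3)*(w)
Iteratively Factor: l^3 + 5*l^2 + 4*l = (l + 1)*(l^2 + 4*l) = (l + 1)*(l + 4)*(l)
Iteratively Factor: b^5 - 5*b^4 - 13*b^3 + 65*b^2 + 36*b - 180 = (b + 3)*(b^4 - 8*b^3 + 11*b^2 + 32*b - 60) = (b - 3)*(b + 3)*(b^3 - 5*b^2 - 4*b + 20) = (b - 3)*(b + 2)*(b + 3)*(b^2 - 7*b + 10) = (b - 5)*(b - 3)*(b + 2)*(b + 3)*(b - 2)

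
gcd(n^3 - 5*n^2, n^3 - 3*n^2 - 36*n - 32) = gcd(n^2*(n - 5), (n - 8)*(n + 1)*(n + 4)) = 1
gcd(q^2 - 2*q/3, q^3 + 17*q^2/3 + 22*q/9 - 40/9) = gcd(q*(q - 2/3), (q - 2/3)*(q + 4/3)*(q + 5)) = q - 2/3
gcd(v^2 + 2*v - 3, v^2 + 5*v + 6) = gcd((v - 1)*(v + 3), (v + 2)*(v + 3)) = v + 3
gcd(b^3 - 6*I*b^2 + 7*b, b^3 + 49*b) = b^2 - 7*I*b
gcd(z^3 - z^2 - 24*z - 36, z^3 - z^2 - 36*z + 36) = z - 6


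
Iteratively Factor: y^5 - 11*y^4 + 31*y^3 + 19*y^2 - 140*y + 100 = (y - 2)*(y^4 - 9*y^3 + 13*y^2 + 45*y - 50) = (y - 5)*(y - 2)*(y^3 - 4*y^2 - 7*y + 10) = (y - 5)*(y - 2)*(y + 2)*(y^2 - 6*y + 5) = (y - 5)^2*(y - 2)*(y + 2)*(y - 1)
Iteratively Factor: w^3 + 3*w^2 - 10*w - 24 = (w + 2)*(w^2 + w - 12) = (w - 3)*(w + 2)*(w + 4)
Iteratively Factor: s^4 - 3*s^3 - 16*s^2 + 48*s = (s - 4)*(s^3 + s^2 - 12*s) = s*(s - 4)*(s^2 + s - 12) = s*(s - 4)*(s + 4)*(s - 3)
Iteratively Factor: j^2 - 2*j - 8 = (j + 2)*(j - 4)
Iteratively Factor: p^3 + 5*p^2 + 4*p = (p + 4)*(p^2 + p) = (p + 1)*(p + 4)*(p)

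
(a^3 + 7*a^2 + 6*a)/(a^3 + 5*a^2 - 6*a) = (a + 1)/(a - 1)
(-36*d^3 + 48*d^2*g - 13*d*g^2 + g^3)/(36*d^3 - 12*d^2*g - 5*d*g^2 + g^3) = (-6*d^2 + 7*d*g - g^2)/(6*d^2 - d*g - g^2)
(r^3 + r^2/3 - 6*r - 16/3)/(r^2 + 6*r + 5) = (3*r^2 - 2*r - 16)/(3*(r + 5))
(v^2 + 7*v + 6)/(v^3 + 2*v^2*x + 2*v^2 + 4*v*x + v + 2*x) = (v + 6)/(v^2 + 2*v*x + v + 2*x)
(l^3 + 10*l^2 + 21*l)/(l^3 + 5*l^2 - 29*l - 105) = l/(l - 5)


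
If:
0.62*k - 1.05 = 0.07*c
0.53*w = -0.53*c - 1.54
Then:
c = -w - 2.90566037735849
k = 1.36548995739501 - 0.112903225806452*w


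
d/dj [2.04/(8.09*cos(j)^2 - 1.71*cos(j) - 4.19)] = (33.0072*cos(j) - 3.4884)*sin(j)/(-8.09*cos(j)^2 + 1.71*cos(j) + 4.19)^2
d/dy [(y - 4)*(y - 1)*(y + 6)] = 3*y^2 + 2*y - 26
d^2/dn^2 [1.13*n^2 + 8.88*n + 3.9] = 2.26000000000000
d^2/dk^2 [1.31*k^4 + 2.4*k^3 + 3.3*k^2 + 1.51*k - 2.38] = 15.72*k^2 + 14.4*k + 6.6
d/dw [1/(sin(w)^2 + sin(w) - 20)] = -(2*sin(w) + 1)*cos(w)/(sin(w)^2 + sin(w) - 20)^2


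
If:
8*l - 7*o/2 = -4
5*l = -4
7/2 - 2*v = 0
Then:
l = -4/5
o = -24/35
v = 7/4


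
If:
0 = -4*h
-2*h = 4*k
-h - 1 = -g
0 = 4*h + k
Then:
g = 1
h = 0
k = 0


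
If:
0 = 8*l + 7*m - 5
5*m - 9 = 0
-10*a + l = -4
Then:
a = 61/200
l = -19/20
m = 9/5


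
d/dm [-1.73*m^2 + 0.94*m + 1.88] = 0.94 - 3.46*m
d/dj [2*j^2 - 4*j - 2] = 4*j - 4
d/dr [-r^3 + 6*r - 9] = 6 - 3*r^2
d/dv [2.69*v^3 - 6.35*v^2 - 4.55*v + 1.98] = 8.07*v^2 - 12.7*v - 4.55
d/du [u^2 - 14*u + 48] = 2*u - 14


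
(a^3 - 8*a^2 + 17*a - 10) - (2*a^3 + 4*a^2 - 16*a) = -a^3 - 12*a^2 + 33*a - 10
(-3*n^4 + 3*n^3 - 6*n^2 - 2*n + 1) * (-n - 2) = 3*n^5 + 3*n^4 + 14*n^2 + 3*n - 2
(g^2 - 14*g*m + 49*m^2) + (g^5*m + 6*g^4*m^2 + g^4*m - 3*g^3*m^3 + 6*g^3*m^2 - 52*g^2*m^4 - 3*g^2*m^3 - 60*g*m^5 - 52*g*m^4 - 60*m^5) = g^5*m + 6*g^4*m^2 + g^4*m - 3*g^3*m^3 + 6*g^3*m^2 - 52*g^2*m^4 - 3*g^2*m^3 + g^2 - 60*g*m^5 - 52*g*m^4 - 14*g*m - 60*m^5 + 49*m^2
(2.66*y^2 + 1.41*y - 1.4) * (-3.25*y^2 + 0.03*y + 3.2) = -8.645*y^4 - 4.5027*y^3 + 13.1043*y^2 + 4.47*y - 4.48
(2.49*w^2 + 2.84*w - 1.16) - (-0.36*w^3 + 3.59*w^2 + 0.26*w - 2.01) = 0.36*w^3 - 1.1*w^2 + 2.58*w + 0.85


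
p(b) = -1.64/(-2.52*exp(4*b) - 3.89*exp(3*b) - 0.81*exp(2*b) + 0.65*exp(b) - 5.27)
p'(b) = -1.64*(10.08*exp(4*b) + 11.67*exp(3*b) + 1.62*exp(2*b) - 0.65*exp(b))/(-2.52*exp(4*b) - 3.89*exp(3*b) - 0.81*exp(2*b) + 0.65*exp(b) - 5.27)^2 = (-16.5312*exp(3*b) - 19.1388*exp(2*b) - 2.6568*exp(b) + 1.066)*exp(b)/(2.52*exp(4*b) + 3.89*exp(3*b) + 0.81*exp(2*b) - 0.65*exp(b) + 5.27)^2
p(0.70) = 0.02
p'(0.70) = -0.07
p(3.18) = 0.00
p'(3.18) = -0.00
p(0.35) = 0.06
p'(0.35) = -0.17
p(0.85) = 0.01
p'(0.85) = -0.04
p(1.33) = 0.00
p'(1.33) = -0.01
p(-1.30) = 0.31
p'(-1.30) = -0.01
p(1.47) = 0.00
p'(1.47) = -0.00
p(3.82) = 0.00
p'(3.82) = -0.00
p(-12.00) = 0.31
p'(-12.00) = 0.00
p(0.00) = 0.14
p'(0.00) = -0.27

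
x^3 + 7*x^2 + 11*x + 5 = (x + 1)^2*(x + 5)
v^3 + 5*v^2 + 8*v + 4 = (v + 1)*(v + 2)^2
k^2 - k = k*(k - 1)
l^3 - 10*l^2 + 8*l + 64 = (l - 8)*(l - 4)*(l + 2)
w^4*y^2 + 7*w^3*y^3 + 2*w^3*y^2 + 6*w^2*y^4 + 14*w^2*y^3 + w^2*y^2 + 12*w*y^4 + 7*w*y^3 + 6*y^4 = (w + y)*(w + 6*y)*(w*y + y)^2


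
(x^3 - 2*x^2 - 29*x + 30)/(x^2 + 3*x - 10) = (x^2 - 7*x + 6)/(x - 2)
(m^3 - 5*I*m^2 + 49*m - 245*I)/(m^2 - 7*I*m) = m + 2*I + 35/m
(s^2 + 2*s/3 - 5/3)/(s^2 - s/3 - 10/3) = (s - 1)/(s - 2)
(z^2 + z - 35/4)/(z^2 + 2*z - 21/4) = (2*z - 5)/(2*z - 3)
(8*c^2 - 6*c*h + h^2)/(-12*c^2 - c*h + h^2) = (-2*c + h)/(3*c + h)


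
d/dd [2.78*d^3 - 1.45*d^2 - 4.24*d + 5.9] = 8.34*d^2 - 2.9*d - 4.24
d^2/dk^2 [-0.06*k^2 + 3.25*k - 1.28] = -0.120000000000000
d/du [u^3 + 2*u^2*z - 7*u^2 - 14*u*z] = 3*u^2 + 4*u*z - 14*u - 14*z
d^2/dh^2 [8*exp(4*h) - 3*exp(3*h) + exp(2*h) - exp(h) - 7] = (128*exp(3*h) - 27*exp(2*h) + 4*exp(h) - 1)*exp(h)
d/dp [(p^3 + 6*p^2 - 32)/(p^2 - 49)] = p*(p^3 - 147*p - 524)/(p^4 - 98*p^2 + 2401)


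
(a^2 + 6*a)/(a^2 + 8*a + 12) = a/(a + 2)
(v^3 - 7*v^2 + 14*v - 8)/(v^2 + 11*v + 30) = (v^3 - 7*v^2 + 14*v - 8)/(v^2 + 11*v + 30)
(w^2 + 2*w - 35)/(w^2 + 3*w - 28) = (w - 5)/(w - 4)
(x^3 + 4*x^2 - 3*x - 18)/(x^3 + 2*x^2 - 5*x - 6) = (x + 3)/(x + 1)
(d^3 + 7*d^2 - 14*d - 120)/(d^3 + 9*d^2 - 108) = (d^2 + d - 20)/(d^2 + 3*d - 18)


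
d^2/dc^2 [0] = 0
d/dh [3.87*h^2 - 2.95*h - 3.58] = 7.74*h - 2.95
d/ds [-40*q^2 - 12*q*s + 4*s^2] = -12*q + 8*s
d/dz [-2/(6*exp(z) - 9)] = 4*exp(z)/(3*(2*exp(z) - 3)^2)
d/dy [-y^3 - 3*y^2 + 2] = 3*y*(-y - 2)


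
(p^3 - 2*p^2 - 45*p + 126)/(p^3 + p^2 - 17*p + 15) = (p^2 + p - 42)/(p^2 + 4*p - 5)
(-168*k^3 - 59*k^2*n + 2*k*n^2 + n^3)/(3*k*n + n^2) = -56*k^2/n - k + n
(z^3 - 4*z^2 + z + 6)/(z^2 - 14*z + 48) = (z^3 - 4*z^2 + z + 6)/(z^2 - 14*z + 48)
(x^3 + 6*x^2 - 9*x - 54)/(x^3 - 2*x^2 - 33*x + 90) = (x + 3)/(x - 5)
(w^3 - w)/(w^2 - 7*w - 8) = w*(w - 1)/(w - 8)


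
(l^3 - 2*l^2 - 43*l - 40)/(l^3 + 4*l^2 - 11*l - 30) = (l^2 - 7*l - 8)/(l^2 - l - 6)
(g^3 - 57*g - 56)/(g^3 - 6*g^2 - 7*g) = (g^2 - g - 56)/(g*(g - 7))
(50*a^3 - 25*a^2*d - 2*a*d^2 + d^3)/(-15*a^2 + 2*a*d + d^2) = (-10*a^2 + 7*a*d - d^2)/(3*a - d)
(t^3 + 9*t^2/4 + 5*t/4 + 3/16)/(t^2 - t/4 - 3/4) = (16*t^3 + 36*t^2 + 20*t + 3)/(4*(4*t^2 - t - 3))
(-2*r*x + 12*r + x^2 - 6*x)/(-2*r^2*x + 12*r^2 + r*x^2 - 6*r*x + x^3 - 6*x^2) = (-2*r + x)/(-2*r^2 + r*x + x^2)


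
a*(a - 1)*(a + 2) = a^3 + a^2 - 2*a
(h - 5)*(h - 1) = h^2 - 6*h + 5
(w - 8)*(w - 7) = w^2 - 15*w + 56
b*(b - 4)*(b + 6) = b^3 + 2*b^2 - 24*b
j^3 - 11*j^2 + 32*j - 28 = (j - 7)*(j - 2)^2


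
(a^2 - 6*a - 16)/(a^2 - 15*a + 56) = (a + 2)/(a - 7)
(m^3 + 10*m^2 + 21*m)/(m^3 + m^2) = (m^2 + 10*m + 21)/(m*(m + 1))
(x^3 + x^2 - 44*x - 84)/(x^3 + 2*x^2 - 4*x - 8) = (x^2 - x - 42)/(x^2 - 4)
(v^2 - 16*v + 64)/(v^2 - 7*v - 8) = (v - 8)/(v + 1)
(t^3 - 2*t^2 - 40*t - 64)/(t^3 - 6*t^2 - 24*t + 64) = (t + 2)/(t - 2)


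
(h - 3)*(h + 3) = h^2 - 9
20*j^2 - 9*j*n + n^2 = (-5*j + n)*(-4*j + n)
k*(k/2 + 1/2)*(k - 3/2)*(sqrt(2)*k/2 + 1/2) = sqrt(2)*k^4/4 - sqrt(2)*k^3/8 + k^3/4 - 3*sqrt(2)*k^2/8 - k^2/8 - 3*k/8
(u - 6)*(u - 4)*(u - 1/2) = u^3 - 21*u^2/2 + 29*u - 12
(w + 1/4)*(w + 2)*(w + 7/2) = w^3 + 23*w^2/4 + 67*w/8 + 7/4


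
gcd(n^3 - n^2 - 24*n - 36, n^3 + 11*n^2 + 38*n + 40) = n + 2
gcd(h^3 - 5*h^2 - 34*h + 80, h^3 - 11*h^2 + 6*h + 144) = h - 8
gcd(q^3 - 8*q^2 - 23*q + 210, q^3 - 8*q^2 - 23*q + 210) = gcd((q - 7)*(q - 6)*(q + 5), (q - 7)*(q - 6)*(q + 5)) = q^3 - 8*q^2 - 23*q + 210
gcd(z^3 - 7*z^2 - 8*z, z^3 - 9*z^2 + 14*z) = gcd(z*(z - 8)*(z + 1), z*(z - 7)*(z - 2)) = z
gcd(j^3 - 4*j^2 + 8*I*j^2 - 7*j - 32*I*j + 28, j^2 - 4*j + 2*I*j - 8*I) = j - 4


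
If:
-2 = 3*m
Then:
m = -2/3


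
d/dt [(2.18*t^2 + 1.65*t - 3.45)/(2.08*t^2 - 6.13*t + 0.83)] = (-16.7954*t^2 + 17.9708*t - 19.779)/(4.3264*t^4 - 25.5008*t^3 + 41.0297*t^2 - 10.1758*t + 0.6889)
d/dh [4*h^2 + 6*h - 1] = 8*h + 6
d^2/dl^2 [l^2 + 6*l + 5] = 2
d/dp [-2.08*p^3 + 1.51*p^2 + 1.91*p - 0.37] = -6.24*p^2 + 3.02*p + 1.91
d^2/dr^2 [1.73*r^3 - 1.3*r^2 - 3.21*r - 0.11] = 10.38*r - 2.6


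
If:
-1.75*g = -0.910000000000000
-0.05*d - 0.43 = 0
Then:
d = -8.60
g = 0.52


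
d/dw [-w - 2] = -1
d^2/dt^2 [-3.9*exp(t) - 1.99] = -3.9*exp(t)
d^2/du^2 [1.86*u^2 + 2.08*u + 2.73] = 3.72000000000000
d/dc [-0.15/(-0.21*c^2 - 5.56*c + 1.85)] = (-0.063*c - 0.834)/(0.21*c^2 + 5.56*c - 1.85)^2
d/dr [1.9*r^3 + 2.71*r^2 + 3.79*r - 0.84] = 5.7*r^2 + 5.42*r + 3.79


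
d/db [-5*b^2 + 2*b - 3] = 2 - 10*b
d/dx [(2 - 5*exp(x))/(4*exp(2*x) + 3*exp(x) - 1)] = (20*exp(2*x) - 16*exp(x) - 1)*exp(x)/(16*exp(4*x) + 24*exp(3*x) + exp(2*x) - 6*exp(x) + 1)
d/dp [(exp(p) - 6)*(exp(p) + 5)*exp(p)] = (3*exp(2*p) - 2*exp(p) - 30)*exp(p)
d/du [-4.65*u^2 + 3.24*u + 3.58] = 3.24 - 9.3*u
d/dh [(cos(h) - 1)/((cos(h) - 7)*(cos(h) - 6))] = (cos(h)^2 - 2*cos(h) - 29)*sin(h)/((cos(h) - 7)^2*(cos(h) - 6)^2)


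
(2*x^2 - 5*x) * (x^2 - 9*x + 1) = 2*x^4 - 23*x^3 + 47*x^2 - 5*x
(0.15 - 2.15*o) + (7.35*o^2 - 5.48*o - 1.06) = 7.35*o^2 - 7.63*o - 0.91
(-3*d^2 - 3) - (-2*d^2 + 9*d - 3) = -d^2 - 9*d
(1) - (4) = -3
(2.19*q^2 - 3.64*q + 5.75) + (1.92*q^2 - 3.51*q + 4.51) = 4.11*q^2 - 7.15*q + 10.26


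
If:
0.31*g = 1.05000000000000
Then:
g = 3.39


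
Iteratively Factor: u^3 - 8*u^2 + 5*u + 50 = (u + 2)*(u^2 - 10*u + 25) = (u - 5)*(u + 2)*(u - 5)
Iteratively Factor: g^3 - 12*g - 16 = (g + 2)*(g^2 - 2*g - 8) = (g + 2)^2*(g - 4)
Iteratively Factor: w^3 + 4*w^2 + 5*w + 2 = (w + 1)*(w^2 + 3*w + 2) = (w + 1)^2*(w + 2)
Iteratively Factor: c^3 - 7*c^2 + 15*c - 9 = (c - 3)*(c^2 - 4*c + 3) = (c - 3)^2*(c - 1)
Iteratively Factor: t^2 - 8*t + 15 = (t - 3)*(t - 5)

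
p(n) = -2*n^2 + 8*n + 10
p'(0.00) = 8.00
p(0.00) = 10.00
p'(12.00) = -40.00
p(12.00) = -182.00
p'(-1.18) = 12.72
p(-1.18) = -2.22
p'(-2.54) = 18.16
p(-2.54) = -23.22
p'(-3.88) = 23.52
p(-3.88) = -51.15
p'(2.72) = -2.88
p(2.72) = 16.96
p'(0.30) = 6.80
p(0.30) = 12.22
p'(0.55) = 5.80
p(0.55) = 13.80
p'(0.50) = 6.00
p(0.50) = 13.50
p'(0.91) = 4.36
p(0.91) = 15.62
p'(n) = 8 - 4*n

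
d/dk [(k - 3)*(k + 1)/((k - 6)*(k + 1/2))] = 14*(-k^2 - 3)/(4*k^4 - 44*k^3 + 97*k^2 + 132*k + 36)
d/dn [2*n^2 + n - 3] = 4*n + 1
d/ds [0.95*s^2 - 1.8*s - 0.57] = 1.9*s - 1.8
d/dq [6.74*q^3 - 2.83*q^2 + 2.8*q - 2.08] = 20.22*q^2 - 5.66*q + 2.8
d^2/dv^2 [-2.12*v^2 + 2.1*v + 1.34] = -4.24000000000000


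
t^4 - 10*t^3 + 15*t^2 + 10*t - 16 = (t - 8)*(t - 2)*(t - 1)*(t + 1)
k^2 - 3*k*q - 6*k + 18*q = (k - 6)*(k - 3*q)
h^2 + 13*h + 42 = (h + 6)*(h + 7)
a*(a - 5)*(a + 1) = a^3 - 4*a^2 - 5*a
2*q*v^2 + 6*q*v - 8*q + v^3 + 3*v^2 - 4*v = (2*q + v)*(v - 1)*(v + 4)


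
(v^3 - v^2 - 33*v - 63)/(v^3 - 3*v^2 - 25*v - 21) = (v + 3)/(v + 1)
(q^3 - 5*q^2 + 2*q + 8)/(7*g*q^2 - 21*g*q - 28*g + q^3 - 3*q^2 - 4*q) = (q - 2)/(7*g + q)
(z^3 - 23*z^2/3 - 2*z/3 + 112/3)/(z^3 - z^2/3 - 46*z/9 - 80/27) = 9*(z^2 - 5*z - 14)/(9*z^2 + 21*z + 10)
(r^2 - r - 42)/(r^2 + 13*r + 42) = (r - 7)/(r + 7)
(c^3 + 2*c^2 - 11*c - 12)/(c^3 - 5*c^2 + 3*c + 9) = (c + 4)/(c - 3)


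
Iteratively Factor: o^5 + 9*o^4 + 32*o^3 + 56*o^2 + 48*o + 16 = (o + 2)*(o^4 + 7*o^3 + 18*o^2 + 20*o + 8) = (o + 2)^2*(o^3 + 5*o^2 + 8*o + 4) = (o + 2)^3*(o^2 + 3*o + 2) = (o + 1)*(o + 2)^3*(o + 2)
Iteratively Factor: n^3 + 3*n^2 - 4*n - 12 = (n + 3)*(n^2 - 4) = (n - 2)*(n + 3)*(n + 2)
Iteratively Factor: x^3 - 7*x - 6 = (x - 3)*(x^2 + 3*x + 2) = (x - 3)*(x + 1)*(x + 2)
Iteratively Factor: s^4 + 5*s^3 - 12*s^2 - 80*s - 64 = (s + 4)*(s^3 + s^2 - 16*s - 16) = (s + 4)^2*(s^2 - 3*s - 4) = (s + 1)*(s + 4)^2*(s - 4)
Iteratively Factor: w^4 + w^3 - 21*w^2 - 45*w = (w - 5)*(w^3 + 6*w^2 + 9*w) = (w - 5)*(w + 3)*(w^2 + 3*w) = w*(w - 5)*(w + 3)*(w + 3)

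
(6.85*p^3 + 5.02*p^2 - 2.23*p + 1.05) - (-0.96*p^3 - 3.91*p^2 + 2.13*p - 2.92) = 7.81*p^3 + 8.93*p^2 - 4.36*p + 3.97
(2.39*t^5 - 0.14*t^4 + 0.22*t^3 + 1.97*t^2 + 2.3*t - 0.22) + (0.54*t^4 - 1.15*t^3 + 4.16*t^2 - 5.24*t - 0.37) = 2.39*t^5 + 0.4*t^4 - 0.93*t^3 + 6.13*t^2 - 2.94*t - 0.59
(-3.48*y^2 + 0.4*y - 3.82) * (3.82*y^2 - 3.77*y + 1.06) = -13.2936*y^4 + 14.6476*y^3 - 19.7892*y^2 + 14.8254*y - 4.0492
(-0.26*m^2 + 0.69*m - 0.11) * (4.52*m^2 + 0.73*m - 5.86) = -1.1752*m^4 + 2.929*m^3 + 1.5301*m^2 - 4.1237*m + 0.6446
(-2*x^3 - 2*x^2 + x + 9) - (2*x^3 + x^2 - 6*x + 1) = -4*x^3 - 3*x^2 + 7*x + 8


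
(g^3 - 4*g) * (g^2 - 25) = g^5 - 29*g^3 + 100*g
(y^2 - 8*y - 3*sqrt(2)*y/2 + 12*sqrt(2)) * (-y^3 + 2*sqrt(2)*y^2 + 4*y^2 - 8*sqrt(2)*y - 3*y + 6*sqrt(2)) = -y^5 + 7*sqrt(2)*y^4/2 + 12*y^4 - 42*sqrt(2)*y^3 - 41*y^3 + 96*y^2 + 245*sqrt(2)*y^2/2 - 210*y - 84*sqrt(2)*y + 144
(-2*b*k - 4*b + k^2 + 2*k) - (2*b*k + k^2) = -4*b*k - 4*b + 2*k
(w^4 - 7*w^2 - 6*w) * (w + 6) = w^5 + 6*w^4 - 7*w^3 - 48*w^2 - 36*w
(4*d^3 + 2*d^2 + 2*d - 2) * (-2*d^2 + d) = -8*d^5 - 2*d^3 + 6*d^2 - 2*d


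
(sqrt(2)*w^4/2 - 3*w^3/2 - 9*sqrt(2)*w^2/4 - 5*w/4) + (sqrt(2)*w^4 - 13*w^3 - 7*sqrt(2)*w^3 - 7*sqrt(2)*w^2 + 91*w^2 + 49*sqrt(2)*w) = 3*sqrt(2)*w^4/2 - 29*w^3/2 - 7*sqrt(2)*w^3 - 37*sqrt(2)*w^2/4 + 91*w^2 - 5*w/4 + 49*sqrt(2)*w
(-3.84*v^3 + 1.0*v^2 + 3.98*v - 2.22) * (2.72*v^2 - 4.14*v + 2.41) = -10.4448*v^5 + 18.6176*v^4 - 2.5688*v^3 - 20.1056*v^2 + 18.7826*v - 5.3502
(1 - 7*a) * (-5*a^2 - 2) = 35*a^3 - 5*a^2 + 14*a - 2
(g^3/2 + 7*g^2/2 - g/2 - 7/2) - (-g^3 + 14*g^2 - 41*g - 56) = 3*g^3/2 - 21*g^2/2 + 81*g/2 + 105/2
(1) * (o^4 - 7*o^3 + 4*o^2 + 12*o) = o^4 - 7*o^3 + 4*o^2 + 12*o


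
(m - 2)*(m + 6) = m^2 + 4*m - 12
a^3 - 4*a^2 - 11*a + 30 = (a - 5)*(a - 2)*(a + 3)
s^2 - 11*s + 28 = (s - 7)*(s - 4)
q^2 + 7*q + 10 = (q + 2)*(q + 5)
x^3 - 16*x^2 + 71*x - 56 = (x - 8)*(x - 7)*(x - 1)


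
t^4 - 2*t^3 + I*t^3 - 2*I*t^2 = t^2*(t - 2)*(t + I)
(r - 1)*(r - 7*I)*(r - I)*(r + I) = r^4 - r^3 - 7*I*r^3 + r^2 + 7*I*r^2 - r - 7*I*r + 7*I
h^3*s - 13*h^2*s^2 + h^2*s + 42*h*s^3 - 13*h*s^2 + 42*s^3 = (h - 7*s)*(h - 6*s)*(h*s + s)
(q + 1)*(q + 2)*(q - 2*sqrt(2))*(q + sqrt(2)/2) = q^4 - 3*sqrt(2)*q^3/2 + 3*q^3 - 9*sqrt(2)*q^2/2 - 6*q - 3*sqrt(2)*q - 4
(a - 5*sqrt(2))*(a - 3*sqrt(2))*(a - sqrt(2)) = a^3 - 9*sqrt(2)*a^2 + 46*a - 30*sqrt(2)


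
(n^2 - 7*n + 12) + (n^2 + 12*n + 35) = 2*n^2 + 5*n + 47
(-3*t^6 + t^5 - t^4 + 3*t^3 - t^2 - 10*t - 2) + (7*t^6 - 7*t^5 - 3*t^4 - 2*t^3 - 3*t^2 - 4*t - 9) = 4*t^6 - 6*t^5 - 4*t^4 + t^3 - 4*t^2 - 14*t - 11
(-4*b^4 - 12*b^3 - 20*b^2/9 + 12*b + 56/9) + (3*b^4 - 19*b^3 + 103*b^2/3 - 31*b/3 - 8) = -b^4 - 31*b^3 + 289*b^2/9 + 5*b/3 - 16/9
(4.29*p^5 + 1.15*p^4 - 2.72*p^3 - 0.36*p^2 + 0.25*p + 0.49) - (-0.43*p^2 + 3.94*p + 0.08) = 4.29*p^5 + 1.15*p^4 - 2.72*p^3 + 0.07*p^2 - 3.69*p + 0.41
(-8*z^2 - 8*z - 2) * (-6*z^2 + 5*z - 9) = 48*z^4 + 8*z^3 + 44*z^2 + 62*z + 18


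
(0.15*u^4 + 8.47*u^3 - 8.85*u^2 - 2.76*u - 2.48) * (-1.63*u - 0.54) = -0.2445*u^5 - 13.8871*u^4 + 9.8517*u^3 + 9.2778*u^2 + 5.5328*u + 1.3392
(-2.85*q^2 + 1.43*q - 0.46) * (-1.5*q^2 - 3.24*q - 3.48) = 4.275*q^4 + 7.089*q^3 + 5.9748*q^2 - 3.486*q + 1.6008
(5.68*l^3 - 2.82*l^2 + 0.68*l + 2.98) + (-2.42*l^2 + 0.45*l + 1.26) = 5.68*l^3 - 5.24*l^2 + 1.13*l + 4.24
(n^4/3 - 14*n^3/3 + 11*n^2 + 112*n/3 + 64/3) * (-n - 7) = -n^5/3 + 7*n^4/3 + 65*n^3/3 - 343*n^2/3 - 848*n/3 - 448/3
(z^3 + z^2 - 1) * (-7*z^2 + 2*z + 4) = -7*z^5 - 5*z^4 + 6*z^3 + 11*z^2 - 2*z - 4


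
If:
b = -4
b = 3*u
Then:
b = -4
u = -4/3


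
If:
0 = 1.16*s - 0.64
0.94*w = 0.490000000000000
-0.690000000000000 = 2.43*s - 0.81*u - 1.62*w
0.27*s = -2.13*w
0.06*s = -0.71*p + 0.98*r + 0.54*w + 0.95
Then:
No Solution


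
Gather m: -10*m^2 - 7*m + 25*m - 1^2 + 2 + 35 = -10*m^2 + 18*m + 36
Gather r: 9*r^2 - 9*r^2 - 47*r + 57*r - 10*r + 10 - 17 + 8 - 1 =0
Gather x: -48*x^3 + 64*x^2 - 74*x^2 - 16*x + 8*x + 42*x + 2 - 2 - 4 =-48*x^3 - 10*x^2 + 34*x - 4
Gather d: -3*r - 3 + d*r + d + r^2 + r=d*(r + 1) + r^2 - 2*r - 3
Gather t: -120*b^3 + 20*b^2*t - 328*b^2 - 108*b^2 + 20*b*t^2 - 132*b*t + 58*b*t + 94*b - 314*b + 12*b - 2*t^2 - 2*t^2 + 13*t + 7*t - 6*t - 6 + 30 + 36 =-120*b^3 - 436*b^2 - 208*b + t^2*(20*b - 4) + t*(20*b^2 - 74*b + 14) + 60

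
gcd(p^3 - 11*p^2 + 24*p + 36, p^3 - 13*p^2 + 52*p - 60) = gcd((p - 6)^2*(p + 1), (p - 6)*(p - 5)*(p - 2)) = p - 6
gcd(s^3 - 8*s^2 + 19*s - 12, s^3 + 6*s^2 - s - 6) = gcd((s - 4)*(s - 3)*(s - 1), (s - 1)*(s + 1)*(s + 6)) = s - 1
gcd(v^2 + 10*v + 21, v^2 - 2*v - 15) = v + 3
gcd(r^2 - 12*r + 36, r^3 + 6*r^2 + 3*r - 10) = 1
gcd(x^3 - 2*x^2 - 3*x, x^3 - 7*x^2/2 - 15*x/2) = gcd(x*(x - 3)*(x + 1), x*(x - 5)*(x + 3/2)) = x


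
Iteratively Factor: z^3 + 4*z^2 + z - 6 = (z + 3)*(z^2 + z - 2) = (z + 2)*(z + 3)*(z - 1)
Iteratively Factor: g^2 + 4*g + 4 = (g + 2)*(g + 2)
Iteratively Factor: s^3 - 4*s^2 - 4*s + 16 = (s - 2)*(s^2 - 2*s - 8) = (s - 2)*(s + 2)*(s - 4)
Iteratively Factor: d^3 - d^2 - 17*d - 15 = (d - 5)*(d^2 + 4*d + 3) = (d - 5)*(d + 3)*(d + 1)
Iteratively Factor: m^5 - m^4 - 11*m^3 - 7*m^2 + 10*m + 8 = (m + 2)*(m^4 - 3*m^3 - 5*m^2 + 3*m + 4) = (m - 1)*(m + 2)*(m^3 - 2*m^2 - 7*m - 4) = (m - 1)*(m + 1)*(m + 2)*(m^2 - 3*m - 4) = (m - 4)*(m - 1)*(m + 1)*(m + 2)*(m + 1)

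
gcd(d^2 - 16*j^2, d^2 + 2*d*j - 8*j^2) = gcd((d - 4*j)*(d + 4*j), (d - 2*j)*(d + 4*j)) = d + 4*j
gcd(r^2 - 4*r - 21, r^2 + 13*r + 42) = 1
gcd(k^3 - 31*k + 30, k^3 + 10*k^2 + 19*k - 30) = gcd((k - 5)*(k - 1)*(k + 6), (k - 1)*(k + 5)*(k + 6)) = k^2 + 5*k - 6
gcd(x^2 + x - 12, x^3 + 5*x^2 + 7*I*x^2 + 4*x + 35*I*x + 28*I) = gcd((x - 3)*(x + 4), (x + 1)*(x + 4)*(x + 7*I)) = x + 4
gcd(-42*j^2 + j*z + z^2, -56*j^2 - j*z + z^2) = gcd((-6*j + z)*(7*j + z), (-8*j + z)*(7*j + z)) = 7*j + z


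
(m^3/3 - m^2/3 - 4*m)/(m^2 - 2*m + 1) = m*(m^2 - m - 12)/(3*(m^2 - 2*m + 1))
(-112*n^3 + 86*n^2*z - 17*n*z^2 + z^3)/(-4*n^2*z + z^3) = (56*n^2 - 15*n*z + z^2)/(z*(2*n + z))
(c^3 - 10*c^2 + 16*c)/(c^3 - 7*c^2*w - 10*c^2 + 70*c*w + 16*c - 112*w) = c/(c - 7*w)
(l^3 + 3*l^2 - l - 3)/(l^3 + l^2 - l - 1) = (l + 3)/(l + 1)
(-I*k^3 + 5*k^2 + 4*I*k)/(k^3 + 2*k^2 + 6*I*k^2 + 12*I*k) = (-I*k^2 + 5*k + 4*I)/(k^2 + k*(2 + 6*I) + 12*I)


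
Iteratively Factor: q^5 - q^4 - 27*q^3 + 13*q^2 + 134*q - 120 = (q - 5)*(q^4 + 4*q^3 - 7*q^2 - 22*q + 24) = (q - 5)*(q + 4)*(q^3 - 7*q + 6) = (q - 5)*(q + 3)*(q + 4)*(q^2 - 3*q + 2) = (q - 5)*(q - 1)*(q + 3)*(q + 4)*(q - 2)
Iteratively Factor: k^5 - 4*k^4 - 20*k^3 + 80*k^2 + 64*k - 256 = (k - 4)*(k^4 - 20*k^2 + 64) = (k - 4)*(k + 4)*(k^3 - 4*k^2 - 4*k + 16) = (k - 4)*(k - 2)*(k + 4)*(k^2 - 2*k - 8) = (k - 4)^2*(k - 2)*(k + 4)*(k + 2)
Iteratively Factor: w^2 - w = (w - 1)*(w)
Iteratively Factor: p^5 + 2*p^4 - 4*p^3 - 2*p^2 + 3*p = (p - 1)*(p^4 + 3*p^3 - p^2 - 3*p) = p*(p - 1)*(p^3 + 3*p^2 - p - 3) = p*(p - 1)*(p + 1)*(p^2 + 2*p - 3) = p*(p - 1)*(p + 1)*(p + 3)*(p - 1)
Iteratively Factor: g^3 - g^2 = (g)*(g^2 - g) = g*(g - 1)*(g)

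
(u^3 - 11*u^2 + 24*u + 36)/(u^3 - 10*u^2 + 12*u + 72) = (u + 1)/(u + 2)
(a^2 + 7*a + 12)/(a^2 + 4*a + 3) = (a + 4)/(a + 1)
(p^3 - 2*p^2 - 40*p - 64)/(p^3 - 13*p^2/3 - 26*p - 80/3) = 3*(p + 4)/(3*p + 5)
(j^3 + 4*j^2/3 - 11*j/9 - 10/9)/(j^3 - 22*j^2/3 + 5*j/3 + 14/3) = (j + 5/3)/(j - 7)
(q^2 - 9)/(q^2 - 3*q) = (q + 3)/q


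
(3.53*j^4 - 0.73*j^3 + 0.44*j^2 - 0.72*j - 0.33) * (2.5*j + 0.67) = 8.825*j^5 + 0.5401*j^4 + 0.6109*j^3 - 1.5052*j^2 - 1.3074*j - 0.2211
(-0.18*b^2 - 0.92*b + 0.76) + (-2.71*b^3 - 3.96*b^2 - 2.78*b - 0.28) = -2.71*b^3 - 4.14*b^2 - 3.7*b + 0.48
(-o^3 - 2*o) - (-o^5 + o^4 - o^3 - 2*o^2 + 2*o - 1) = o^5 - o^4 + 2*o^2 - 4*o + 1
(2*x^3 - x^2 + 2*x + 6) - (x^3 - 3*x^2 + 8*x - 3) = x^3 + 2*x^2 - 6*x + 9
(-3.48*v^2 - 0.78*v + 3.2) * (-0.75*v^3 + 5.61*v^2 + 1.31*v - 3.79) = 2.61*v^5 - 18.9378*v^4 - 11.3346*v^3 + 30.1194*v^2 + 7.1482*v - 12.128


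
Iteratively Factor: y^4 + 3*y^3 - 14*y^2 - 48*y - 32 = (y - 4)*(y^3 + 7*y^2 + 14*y + 8) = (y - 4)*(y + 1)*(y^2 + 6*y + 8) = (y - 4)*(y + 1)*(y + 4)*(y + 2)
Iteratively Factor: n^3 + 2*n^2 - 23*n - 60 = (n - 5)*(n^2 + 7*n + 12) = (n - 5)*(n + 3)*(n + 4)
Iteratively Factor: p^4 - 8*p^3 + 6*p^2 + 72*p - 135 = (p - 5)*(p^3 - 3*p^2 - 9*p + 27) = (p - 5)*(p - 3)*(p^2 - 9) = (p - 5)*(p - 3)*(p + 3)*(p - 3)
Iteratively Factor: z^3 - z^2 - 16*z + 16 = (z - 1)*(z^2 - 16) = (z - 4)*(z - 1)*(z + 4)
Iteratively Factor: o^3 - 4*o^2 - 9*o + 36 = (o + 3)*(o^2 - 7*o + 12) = (o - 3)*(o + 3)*(o - 4)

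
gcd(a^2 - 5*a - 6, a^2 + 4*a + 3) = a + 1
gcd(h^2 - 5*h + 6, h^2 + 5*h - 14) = h - 2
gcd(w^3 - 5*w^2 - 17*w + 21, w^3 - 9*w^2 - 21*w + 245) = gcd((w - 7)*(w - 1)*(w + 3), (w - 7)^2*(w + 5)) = w - 7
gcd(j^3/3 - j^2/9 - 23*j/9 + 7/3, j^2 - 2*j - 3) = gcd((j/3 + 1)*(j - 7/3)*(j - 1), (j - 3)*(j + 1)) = 1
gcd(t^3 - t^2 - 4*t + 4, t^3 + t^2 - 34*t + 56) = t - 2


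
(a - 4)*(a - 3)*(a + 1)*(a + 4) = a^4 - 2*a^3 - 19*a^2 + 32*a + 48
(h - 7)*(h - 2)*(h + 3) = h^3 - 6*h^2 - 13*h + 42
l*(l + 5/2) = l^2 + 5*l/2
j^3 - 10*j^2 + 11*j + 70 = (j - 7)*(j - 5)*(j + 2)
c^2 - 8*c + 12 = (c - 6)*(c - 2)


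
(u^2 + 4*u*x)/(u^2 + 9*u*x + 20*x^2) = u/(u + 5*x)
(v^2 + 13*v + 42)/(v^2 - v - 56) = (v + 6)/(v - 8)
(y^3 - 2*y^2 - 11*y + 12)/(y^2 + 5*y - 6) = (y^2 - y - 12)/(y + 6)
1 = 1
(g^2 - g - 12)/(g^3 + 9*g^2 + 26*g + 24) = (g - 4)/(g^2 + 6*g + 8)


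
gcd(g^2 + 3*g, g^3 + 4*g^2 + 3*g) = g^2 + 3*g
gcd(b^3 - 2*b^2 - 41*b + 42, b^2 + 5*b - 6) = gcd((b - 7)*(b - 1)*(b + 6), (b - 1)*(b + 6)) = b^2 + 5*b - 6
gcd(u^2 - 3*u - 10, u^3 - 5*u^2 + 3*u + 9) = 1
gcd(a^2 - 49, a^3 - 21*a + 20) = 1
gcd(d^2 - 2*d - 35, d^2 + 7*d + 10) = d + 5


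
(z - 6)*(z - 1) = z^2 - 7*z + 6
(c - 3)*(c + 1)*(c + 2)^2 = c^4 + 2*c^3 - 7*c^2 - 20*c - 12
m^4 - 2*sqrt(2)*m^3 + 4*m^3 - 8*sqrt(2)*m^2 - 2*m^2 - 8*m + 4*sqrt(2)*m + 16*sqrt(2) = (m + 4)*(m - 2*sqrt(2))*(m - sqrt(2))*(m + sqrt(2))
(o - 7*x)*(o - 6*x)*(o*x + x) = o^3*x - 13*o^2*x^2 + o^2*x + 42*o*x^3 - 13*o*x^2 + 42*x^3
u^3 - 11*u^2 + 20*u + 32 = (u - 8)*(u - 4)*(u + 1)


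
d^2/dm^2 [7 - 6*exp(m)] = -6*exp(m)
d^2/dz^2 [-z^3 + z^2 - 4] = 2 - 6*z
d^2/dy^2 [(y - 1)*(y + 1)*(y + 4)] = 6*y + 8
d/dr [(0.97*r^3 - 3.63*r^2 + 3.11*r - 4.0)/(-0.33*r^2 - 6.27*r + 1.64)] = (-0.3201*r^4 - 12.1638*r^3 + 28.5588*r^2 - 14.5464*r - 19.9796)/(0.1089*r^4 + 4.1382*r^3 + 38.2305*r^2 - 20.5656*r + 2.6896)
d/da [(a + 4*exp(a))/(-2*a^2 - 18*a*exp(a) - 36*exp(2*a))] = ((a + 4*exp(a))*(9*a*exp(a) + 2*a + 36*exp(2*a) + 9*exp(a)) - (4*exp(a) + 1)*(a^2 + 9*a*exp(a) + 18*exp(2*a)))/(2*(a^2 + 9*a*exp(a) + 18*exp(2*a))^2)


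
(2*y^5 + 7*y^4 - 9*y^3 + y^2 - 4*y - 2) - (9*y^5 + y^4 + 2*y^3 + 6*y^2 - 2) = -7*y^5 + 6*y^4 - 11*y^3 - 5*y^2 - 4*y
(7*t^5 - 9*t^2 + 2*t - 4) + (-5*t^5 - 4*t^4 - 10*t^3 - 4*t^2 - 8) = 2*t^5 - 4*t^4 - 10*t^3 - 13*t^2 + 2*t - 12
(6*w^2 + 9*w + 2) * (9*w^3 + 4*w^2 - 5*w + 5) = 54*w^5 + 105*w^4 + 24*w^3 - 7*w^2 + 35*w + 10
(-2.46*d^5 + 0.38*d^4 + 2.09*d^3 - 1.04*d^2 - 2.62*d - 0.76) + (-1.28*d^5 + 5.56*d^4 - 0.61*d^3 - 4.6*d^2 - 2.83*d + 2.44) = -3.74*d^5 + 5.94*d^4 + 1.48*d^3 - 5.64*d^2 - 5.45*d + 1.68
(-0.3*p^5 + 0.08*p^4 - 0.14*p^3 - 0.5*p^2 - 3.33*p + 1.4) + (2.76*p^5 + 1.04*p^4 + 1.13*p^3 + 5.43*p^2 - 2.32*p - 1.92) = 2.46*p^5 + 1.12*p^4 + 0.99*p^3 + 4.93*p^2 - 5.65*p - 0.52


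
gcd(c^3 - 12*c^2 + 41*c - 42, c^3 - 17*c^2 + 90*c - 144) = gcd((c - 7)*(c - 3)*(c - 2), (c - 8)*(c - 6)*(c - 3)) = c - 3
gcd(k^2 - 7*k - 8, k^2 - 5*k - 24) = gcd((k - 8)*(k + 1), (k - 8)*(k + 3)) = k - 8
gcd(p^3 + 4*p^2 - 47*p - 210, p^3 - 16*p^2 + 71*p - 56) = p - 7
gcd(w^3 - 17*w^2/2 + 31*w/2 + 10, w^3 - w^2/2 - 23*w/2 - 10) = w - 4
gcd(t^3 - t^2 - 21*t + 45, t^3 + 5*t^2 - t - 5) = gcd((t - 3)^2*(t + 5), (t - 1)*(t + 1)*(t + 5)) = t + 5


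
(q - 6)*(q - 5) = q^2 - 11*q + 30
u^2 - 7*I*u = u*(u - 7*I)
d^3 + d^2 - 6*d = d*(d - 2)*(d + 3)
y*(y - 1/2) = y^2 - y/2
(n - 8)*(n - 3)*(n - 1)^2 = n^4 - 13*n^3 + 47*n^2 - 59*n + 24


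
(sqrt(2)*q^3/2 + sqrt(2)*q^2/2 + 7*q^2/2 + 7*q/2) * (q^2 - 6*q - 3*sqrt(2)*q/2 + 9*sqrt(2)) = sqrt(2)*q^5/2 - 5*sqrt(2)*q^4/2 + 2*q^4 - 33*sqrt(2)*q^3/4 - 10*q^3 - 12*q^2 + 105*sqrt(2)*q^2/4 + 63*sqrt(2)*q/2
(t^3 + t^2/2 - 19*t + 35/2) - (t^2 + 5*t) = t^3 - t^2/2 - 24*t + 35/2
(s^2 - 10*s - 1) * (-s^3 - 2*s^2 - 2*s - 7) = -s^5 + 8*s^4 + 19*s^3 + 15*s^2 + 72*s + 7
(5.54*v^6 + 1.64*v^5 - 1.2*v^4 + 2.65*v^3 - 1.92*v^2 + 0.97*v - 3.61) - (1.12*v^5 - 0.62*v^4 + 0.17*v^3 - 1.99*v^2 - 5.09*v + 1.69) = 5.54*v^6 + 0.52*v^5 - 0.58*v^4 + 2.48*v^3 + 0.0700000000000001*v^2 + 6.06*v - 5.3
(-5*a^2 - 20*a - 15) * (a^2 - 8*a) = -5*a^4 + 20*a^3 + 145*a^2 + 120*a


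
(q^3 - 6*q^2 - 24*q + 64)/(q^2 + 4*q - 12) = (q^2 - 4*q - 32)/(q + 6)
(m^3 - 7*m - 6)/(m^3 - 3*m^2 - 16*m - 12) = (m - 3)/(m - 6)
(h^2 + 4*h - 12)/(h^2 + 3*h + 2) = (h^2 + 4*h - 12)/(h^2 + 3*h + 2)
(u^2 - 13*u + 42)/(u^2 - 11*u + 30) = (u - 7)/(u - 5)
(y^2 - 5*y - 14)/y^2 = 1 - 5/y - 14/y^2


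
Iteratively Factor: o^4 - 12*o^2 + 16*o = (o + 4)*(o^3 - 4*o^2 + 4*o) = (o - 2)*(o + 4)*(o^2 - 2*o) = o*(o - 2)*(o + 4)*(o - 2)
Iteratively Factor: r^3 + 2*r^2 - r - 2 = (r - 1)*(r^2 + 3*r + 2) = (r - 1)*(r + 2)*(r + 1)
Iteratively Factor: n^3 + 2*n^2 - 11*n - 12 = (n - 3)*(n^2 + 5*n + 4) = (n - 3)*(n + 1)*(n + 4)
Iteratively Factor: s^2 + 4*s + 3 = (s + 3)*(s + 1)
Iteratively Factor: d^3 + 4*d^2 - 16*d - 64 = (d + 4)*(d^2 - 16) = (d - 4)*(d + 4)*(d + 4)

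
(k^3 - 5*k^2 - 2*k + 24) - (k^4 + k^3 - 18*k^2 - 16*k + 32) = -k^4 + 13*k^2 + 14*k - 8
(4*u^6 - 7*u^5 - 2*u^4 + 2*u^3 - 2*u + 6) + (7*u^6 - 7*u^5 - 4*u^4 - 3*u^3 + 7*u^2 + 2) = 11*u^6 - 14*u^5 - 6*u^4 - u^3 + 7*u^2 - 2*u + 8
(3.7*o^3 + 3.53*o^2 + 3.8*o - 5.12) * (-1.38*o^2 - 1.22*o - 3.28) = -5.106*o^5 - 9.3854*o^4 - 21.6866*o^3 - 9.1488*o^2 - 6.2176*o + 16.7936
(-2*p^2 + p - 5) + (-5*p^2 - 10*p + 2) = -7*p^2 - 9*p - 3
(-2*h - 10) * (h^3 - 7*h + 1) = -2*h^4 - 10*h^3 + 14*h^2 + 68*h - 10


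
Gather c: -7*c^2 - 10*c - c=-7*c^2 - 11*c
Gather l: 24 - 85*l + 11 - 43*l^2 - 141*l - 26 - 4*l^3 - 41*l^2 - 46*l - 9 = -4*l^3 - 84*l^2 - 272*l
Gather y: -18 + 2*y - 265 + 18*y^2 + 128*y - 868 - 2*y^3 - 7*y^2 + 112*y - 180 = -2*y^3 + 11*y^2 + 242*y - 1331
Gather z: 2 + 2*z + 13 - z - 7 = z + 8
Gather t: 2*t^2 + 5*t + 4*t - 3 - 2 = 2*t^2 + 9*t - 5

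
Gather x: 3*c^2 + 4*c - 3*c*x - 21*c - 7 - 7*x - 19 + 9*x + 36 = 3*c^2 - 17*c + x*(2 - 3*c) + 10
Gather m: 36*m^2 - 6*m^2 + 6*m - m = 30*m^2 + 5*m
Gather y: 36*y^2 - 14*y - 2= 36*y^2 - 14*y - 2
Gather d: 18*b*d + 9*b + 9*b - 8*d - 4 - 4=18*b + d*(18*b - 8) - 8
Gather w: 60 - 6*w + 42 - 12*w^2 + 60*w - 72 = -12*w^2 + 54*w + 30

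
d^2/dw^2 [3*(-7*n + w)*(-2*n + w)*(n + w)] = -48*n + 18*w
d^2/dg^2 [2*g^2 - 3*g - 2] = 4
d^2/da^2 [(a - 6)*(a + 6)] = 2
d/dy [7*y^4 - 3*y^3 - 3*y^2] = y*(28*y^2 - 9*y - 6)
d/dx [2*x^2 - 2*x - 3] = 4*x - 2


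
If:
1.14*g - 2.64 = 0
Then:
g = 2.32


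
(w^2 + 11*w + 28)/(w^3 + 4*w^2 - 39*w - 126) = (w + 4)/(w^2 - 3*w - 18)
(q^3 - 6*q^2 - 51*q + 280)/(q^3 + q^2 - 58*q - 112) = (q - 5)/(q + 2)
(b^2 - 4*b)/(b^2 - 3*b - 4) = b/(b + 1)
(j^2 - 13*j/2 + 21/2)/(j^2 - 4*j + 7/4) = 2*(j - 3)/(2*j - 1)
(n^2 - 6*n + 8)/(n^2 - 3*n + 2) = (n - 4)/(n - 1)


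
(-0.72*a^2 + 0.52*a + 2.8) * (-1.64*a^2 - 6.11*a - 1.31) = 1.1808*a^4 + 3.5464*a^3 - 6.826*a^2 - 17.7892*a - 3.668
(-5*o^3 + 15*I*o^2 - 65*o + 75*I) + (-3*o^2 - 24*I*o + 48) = -5*o^3 - 3*o^2 + 15*I*o^2 - 65*o - 24*I*o + 48 + 75*I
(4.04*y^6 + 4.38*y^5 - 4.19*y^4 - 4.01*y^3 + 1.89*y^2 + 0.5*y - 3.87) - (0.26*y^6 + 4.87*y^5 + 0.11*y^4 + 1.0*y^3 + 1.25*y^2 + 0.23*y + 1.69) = 3.78*y^6 - 0.49*y^5 - 4.3*y^4 - 5.01*y^3 + 0.64*y^2 + 0.27*y - 5.56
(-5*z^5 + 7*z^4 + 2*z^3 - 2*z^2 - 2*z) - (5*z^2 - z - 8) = -5*z^5 + 7*z^4 + 2*z^3 - 7*z^2 - z + 8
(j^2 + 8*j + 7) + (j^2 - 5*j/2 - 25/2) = 2*j^2 + 11*j/2 - 11/2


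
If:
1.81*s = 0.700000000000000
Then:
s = 0.39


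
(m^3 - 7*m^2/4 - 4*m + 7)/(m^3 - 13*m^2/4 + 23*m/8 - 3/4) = 2*(4*m^2 + m - 14)/(8*m^2 - 10*m + 3)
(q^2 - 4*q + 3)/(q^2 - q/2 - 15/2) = 2*(q - 1)/(2*q + 5)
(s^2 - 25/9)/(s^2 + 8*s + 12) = (s^2 - 25/9)/(s^2 + 8*s + 12)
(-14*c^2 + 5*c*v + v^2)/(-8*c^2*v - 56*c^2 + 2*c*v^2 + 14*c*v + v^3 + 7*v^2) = (7*c + v)/(4*c*v + 28*c + v^2 + 7*v)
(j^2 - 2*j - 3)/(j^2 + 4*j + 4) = (j^2 - 2*j - 3)/(j^2 + 4*j + 4)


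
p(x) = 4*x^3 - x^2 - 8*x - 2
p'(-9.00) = 982.00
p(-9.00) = -2927.00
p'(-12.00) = 1744.00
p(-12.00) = -6962.00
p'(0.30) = -7.52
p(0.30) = -4.38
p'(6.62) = 504.65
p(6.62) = 1061.69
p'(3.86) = 163.08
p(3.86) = 182.27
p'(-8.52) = 880.12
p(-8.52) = -2480.31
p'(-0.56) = -3.12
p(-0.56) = 1.46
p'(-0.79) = 1.07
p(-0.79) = 1.72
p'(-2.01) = 44.50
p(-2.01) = -22.44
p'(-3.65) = 159.17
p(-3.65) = -180.63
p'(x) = 12*x^2 - 2*x - 8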